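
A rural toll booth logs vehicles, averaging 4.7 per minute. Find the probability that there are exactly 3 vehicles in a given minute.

0.1574

With mean μ = 4.7 per minute,
P(N = 3) = e^(−μ) μ^3/3! = e^(−4.7) · 4.7^3/6 ≈ 0.1574.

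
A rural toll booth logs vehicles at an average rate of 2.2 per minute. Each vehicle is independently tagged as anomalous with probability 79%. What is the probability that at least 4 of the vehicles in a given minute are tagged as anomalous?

Thinning: the vehicles that are tagged as anomalous themselves form a Poisson process with rate 0.79 × 2.2 = 1.738 per minute.
So μ = 1.738.
P(N ≥ 4) = 1 − P(N ≤ 3) ≈ 0.0990.

0.0990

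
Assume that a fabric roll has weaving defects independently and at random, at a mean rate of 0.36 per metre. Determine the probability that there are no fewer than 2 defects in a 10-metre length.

0.8743

Over the interval, μ = 0.36 × 10 = 3.6 (a 10-metre length = 10 metres).
P(N ≥ 2) = 1 − P(N ≤ 1) = 1 − Σ_{j=0}^{1} e^(−μ) μ^j/j! ≈ 0.8743.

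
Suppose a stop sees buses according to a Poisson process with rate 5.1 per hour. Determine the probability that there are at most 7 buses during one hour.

With mean μ = 5.1 per hour,
P(N ≤ 7) = Σ_{j=0}^{7} e^(−μ) μ^j/j! ≈ 0.8560.

0.8560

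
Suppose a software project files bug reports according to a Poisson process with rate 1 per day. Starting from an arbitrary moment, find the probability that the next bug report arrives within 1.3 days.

Inter-arrival times are exponential with rate λ = 1 per day.
P(T ≤ 1.3) = 1 − e^(−λt) = 1 − e^(−1 × 1.3) = 1 − e^(−1.3) ≈ 0.7275.

0.7275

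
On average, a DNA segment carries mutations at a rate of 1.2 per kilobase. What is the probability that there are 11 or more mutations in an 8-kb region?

Over the interval, μ = 1.2 × 8 = 9.6 (an 8-kb region = 8 kilobases).
P(N ≥ 11) = 1 − P(N ≤ 10) = 1 − Σ_{j=0}^{10} e^(−μ) μ^j/j! ≈ 0.3671.

0.3671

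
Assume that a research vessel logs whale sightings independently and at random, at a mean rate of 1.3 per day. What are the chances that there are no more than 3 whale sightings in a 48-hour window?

0.7360

Over the interval, μ = 1.3 × 2 = 2.6 (a 48-hour window = 2 days).
P(N ≤ 3) = Σ_{j=0}^{3} e^(−μ) μ^j/j! ≈ 0.7360.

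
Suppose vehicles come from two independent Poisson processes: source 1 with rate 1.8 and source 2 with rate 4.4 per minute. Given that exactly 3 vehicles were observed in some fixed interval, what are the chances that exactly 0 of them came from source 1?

0.3574

Given the total, each event is independently from source 1 with probability p = λ_1/(λ_1+λ_2) = 1.8/6.2 ≈ 0.2903.
So K ~ Binomial(3, 1.8/6.2): P(K = 0) = C(3,0) · (1.8/6.2)^0 · (4.4/6.2)^3 ≈ 0.3574.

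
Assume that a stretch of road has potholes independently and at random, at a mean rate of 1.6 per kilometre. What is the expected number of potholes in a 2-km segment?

E[N] = λt = 1.6 × 2 = 3.2 (a 2-km segment = 2 kilometres).

3.2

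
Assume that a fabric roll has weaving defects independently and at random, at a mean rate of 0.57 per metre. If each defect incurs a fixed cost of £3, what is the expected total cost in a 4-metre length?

£6.84

E[N] = 0.57 × 4 = 2.28 (a 4-metre length = 4 metres); E[cost] = 2.28 × £3 = £6.84.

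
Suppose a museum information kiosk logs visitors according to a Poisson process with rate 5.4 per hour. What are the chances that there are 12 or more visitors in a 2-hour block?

0.3969

Over the interval, μ = 5.4 × 2 = 10.8 (a 2-hour block = 2 hours).
P(N ≥ 12) = 1 − P(N ≤ 11) = 1 − Σ_{j=0}^{11} e^(−μ) μ^j/j! ≈ 0.3969.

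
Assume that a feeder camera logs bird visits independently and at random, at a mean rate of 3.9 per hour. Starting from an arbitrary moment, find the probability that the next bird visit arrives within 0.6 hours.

0.9037

Inter-arrival times are exponential with rate λ = 3.9 per hour.
P(T ≤ 0.6) = 1 − e^(−λt) = 1 − e^(−3.9 × 0.6) = 1 − e^(−2.34) ≈ 0.9037.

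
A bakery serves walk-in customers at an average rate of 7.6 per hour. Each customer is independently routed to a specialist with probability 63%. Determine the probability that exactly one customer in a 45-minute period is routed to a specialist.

0.0990

Thinning: the customers that are routed to a specialist themselves form a Poisson process with rate 0.63 × 7.6 = 4.788 per hour.
Over the interval, μ = 4.788 × 0.75 = 3.591 (a 45-minute period = 0.75 hours).
P(N = 1) = e^(−3.591) · 3.591^1/1! ≈ 0.0990.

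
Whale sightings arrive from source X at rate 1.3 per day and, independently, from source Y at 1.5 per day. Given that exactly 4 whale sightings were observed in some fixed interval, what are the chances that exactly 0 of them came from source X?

0.0824

Given the total, each event is independently from source X with probability p = λ_X/(λ_X+λ_Y) = 1.3/2.8 ≈ 0.4643.
So K ~ Binomial(4, 1.3/2.8): P(K = 0) = C(4,0) · (1.3/2.8)^0 · (1.5/2.8)^4 ≈ 0.0824.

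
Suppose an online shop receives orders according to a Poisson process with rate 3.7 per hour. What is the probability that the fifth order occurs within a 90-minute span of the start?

0.6502

Over the interval, μ = 3.7 × 1.5 = 5.55 (a 90-minute span = 1.5 hours).
The fifth arrival falls in the interval iff at least 5 events occur there: P(S_5 ≤ t) = P(N ≥ 5) = 1 − P(N ≤ 4) ≈ 0.6502.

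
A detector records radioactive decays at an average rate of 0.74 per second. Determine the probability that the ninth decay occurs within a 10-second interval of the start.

0.3243

Over the interval, μ = 0.74 × 10 = 7.4 (a 10-second interval = 10 seconds).
The ninth arrival falls in the interval iff at least 9 events occur there: P(S_9 ≤ t) = P(N ≥ 9) = 1 − P(N ≤ 8) ≈ 0.3243.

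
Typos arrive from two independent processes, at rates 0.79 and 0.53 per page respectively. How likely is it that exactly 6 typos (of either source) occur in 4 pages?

Independent Poisson processes superpose: combined rate λ = 0.79 + 0.53 = 1.32 per page.
Over the interval, μ = 1.32 × 4 = 5.28 (4 pages).
P(N = 6) = e^(−5.28) · 5.28^6/6! ≈ 0.1532.

0.1532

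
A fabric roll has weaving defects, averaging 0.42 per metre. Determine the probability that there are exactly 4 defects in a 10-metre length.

Over the interval, μ = 0.42 × 10 = 4.2 (a 10-metre length = 10 metres).
P(N = 4) = e^(−μ) μ^4/4! = e^(−4.2) · 4.2^4/24 ≈ 0.1944.

0.1944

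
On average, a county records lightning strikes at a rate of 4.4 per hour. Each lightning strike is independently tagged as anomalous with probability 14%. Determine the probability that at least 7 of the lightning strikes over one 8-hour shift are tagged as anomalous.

0.2274

Thinning: the lightning strikes that are tagged as anomalous themselves form a Poisson process with rate 0.14 × 4.4 = 0.616 per hour.
Over the interval, μ = 0.616 × 8 = 4.928 (an 8-hour shift = 8 hours).
P(N ≥ 7) = 1 − P(N ≤ 6) ≈ 0.2274.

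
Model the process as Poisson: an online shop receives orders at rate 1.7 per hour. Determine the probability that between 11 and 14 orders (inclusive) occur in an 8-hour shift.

Over the interval, μ = 1.7 × 8 = 13.6 (an 8-hour shift = 8 hours).
P(11 ≤ N ≤ 14) = Σ_{j=11}^{14} e^(−13.6) · 13.6^j/j! ≈ 0.4090.

0.4090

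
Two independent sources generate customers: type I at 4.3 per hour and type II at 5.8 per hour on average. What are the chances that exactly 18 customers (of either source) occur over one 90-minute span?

0.0727

Independent Poisson processes superpose: combined rate λ = 4.3 + 5.8 = 10.1 per hour.
Over the interval, μ = 10.1 × 1.5 = 15.15 (a 90-minute span = 1.5 hours).
P(N = 18) = e^(−15.15) · 15.15^18/18! ≈ 0.0727.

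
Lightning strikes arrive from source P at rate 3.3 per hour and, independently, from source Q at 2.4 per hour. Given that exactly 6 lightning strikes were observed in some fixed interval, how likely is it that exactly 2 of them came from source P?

Given the total, each event is independently from source P with probability p = λ_P/(λ_P+λ_Q) = 3.3/5.7 ≈ 0.5789.
So K ~ Binomial(6, 3.3/5.7): P(K = 2) = C(6,2) · (3.3/5.7)^2 · (2.4/5.7)^4 ≈ 0.1580.

0.1580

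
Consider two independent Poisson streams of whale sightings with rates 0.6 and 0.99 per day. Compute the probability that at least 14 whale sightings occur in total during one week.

0.2309

Independent Poisson processes superpose: combined rate λ = 0.6 + 0.99 = 1.59 per day.
Over the interval, μ = 1.59 × 7 = 11.13 (a week = 7 days).
P(N ≥ 14) = 1 − P(N ≤ 13) ≈ 0.2309.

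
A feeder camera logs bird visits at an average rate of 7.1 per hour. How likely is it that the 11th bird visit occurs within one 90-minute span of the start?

0.4977

Over the interval, μ = 7.1 × 1.5 = 10.65 (a 90-minute span = 1.5 hours).
The 11th arrival falls in the interval iff at least 11 events occur there: P(S_11 ≤ t) = P(N ≥ 11) = 1 − P(N ≤ 10) ≈ 0.4977.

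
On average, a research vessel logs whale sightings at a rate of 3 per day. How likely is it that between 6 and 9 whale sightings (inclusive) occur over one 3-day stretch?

Over the interval, μ = 3 × 3 = 9 (a 3-day stretch = 3 days).
P(6 ≤ N ≤ 9) = Σ_{j=6}^{9} e^(−9) · 9^j/j! ≈ 0.4717.

0.4717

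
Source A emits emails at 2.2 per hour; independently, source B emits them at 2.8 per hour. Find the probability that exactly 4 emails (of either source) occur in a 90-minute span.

Independent Poisson processes superpose: combined rate λ = 2.2 + 2.8 = 5 per hour.
Over the interval, μ = 5 × 1.5 = 7.5 (a 90-minute span = 1.5 hours).
P(N = 4) = e^(−7.5) · 7.5^4/4! ≈ 0.0729.

0.0729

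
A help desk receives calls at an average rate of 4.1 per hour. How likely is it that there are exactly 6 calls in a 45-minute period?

Over the interval, μ = 4.1 × 0.75 = 3.075 (a 45-minute period = 0.75 hours).
P(N = 6) = e^(−μ) μ^6/6! = e^(−3.075) · 3.075^6/720 ≈ 0.0542.

0.0542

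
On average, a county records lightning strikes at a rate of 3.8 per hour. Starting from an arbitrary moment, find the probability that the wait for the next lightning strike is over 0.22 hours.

The wait for the next event is exponential with rate λ = 3.8 per hour.
P(T > 0.22) = e^(−λt) = e^(−3.8 × 0.22) = e^(−0.836) ≈ 0.4334.

0.4334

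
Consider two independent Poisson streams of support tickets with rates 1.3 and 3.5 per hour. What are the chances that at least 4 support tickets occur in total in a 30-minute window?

Independent Poisson processes superpose: combined rate λ = 1.3 + 3.5 = 4.8 per hour.
Over the interval, μ = 4.8 × 0.5 = 2.4 (a 30-minute window = 0.5 hours).
P(N ≥ 4) = 1 − P(N ≤ 3) ≈ 0.2213.

0.2213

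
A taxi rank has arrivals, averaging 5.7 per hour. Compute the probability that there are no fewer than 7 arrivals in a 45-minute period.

0.1412

Over the interval, μ = 5.7 × 0.75 = 4.275 (a 45-minute period = 0.75 hours).
P(N ≥ 7) = 1 − P(N ≤ 6) = 1 − Σ_{j=0}^{6} e^(−μ) μ^j/j! ≈ 0.1412.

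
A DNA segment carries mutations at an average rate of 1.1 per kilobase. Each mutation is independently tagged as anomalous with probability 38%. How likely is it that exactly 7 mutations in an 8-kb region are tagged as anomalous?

Thinning: the mutations that are tagged as anomalous themselves form a Poisson process with rate 0.38 × 1.1 = 0.418 per kilobase.
Over the interval, μ = 0.418 × 8 = 3.344 (an 8-kb region = 8 kilobases).
P(N = 7) = e^(−3.344) · 3.344^7/7! ≈ 0.0327.

0.0327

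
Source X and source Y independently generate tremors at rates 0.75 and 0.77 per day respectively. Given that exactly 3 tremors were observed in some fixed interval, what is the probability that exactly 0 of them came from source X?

0.1300

Given the total, each event is independently from source X with probability p = λ_X/(λ_X+λ_Y) = 0.75/1.52 ≈ 0.4934.
So K ~ Binomial(3, 0.75/1.52): P(K = 0) = C(3,0) · (0.75/1.52)^0 · (0.77/1.52)^3 ≈ 0.1300.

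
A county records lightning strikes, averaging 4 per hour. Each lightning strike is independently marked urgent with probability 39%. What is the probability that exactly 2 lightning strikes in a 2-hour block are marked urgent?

Thinning: the lightning strikes that are marked urgent themselves form a Poisson process with rate 0.39 × 4 = 1.56 per hour.
Over the interval, μ = 1.56 × 2 = 3.12 (a 2-hour block = 2 hours).
P(N = 2) = e^(−3.12) · 3.12^2/2! ≈ 0.2149.

0.2149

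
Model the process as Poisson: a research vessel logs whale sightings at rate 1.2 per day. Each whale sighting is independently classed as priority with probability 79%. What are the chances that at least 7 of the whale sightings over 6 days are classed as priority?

Thinning: the whale sightings that are classed as priority themselves form a Poisson process with rate 0.79 × 1.2 = 0.948 per day.
Over the interval, μ = 0.948 × 6 = 5.688 (6 days).
P(N ≥ 7) = 1 − P(N ≤ 6) ≈ 0.3437.

0.3437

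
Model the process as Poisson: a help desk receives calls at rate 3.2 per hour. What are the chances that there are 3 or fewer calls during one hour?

With mean μ = 3.2 per hour,
P(N ≤ 3) = Σ_{j=0}^{3} e^(−μ) μ^j/j! ≈ 0.6025.

0.6025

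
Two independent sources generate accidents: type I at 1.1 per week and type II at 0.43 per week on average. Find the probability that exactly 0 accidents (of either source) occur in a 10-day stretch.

0.1124

Independent Poisson processes superpose: combined rate λ = 1.1 + 0.43 = 1.53 per week.
Over the interval, μ = 1.53 × 10/7 ≈ 2.18571 (a 10-day stretch = 10/7 weeks).
P(N = 0) = e^(−2.18571) · 2.18571^0/0! ≈ 0.1124.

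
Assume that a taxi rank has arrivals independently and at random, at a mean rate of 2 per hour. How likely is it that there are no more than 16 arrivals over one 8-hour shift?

Over the interval, μ = 2 × 8 = 16 (an 8-hour shift = 8 hours).
P(N ≤ 16) = Σ_{j=0}^{16} e^(−μ) μ^j/j! ≈ 0.5660.

0.5660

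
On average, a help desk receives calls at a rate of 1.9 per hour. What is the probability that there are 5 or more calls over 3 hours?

Over the interval, μ = 1.9 × 3 = 5.7 (3 hours).
P(N ≥ 5) = 1 − P(N ≤ 4) = 1 − Σ_{j=0}^{4} e^(−μ) μ^j/j! ≈ 0.6728.

0.6728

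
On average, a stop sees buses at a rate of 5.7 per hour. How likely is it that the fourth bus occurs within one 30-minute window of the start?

Over the interval, μ = 5.7 × 0.5 = 2.85 (a 30-minute window = 0.5 hours).
The fourth arrival falls in the interval iff at least 4 events occur there: P(S_4 ≤ t) = P(N ≥ 4) = 1 − P(N ≤ 3) ≈ 0.3192.

0.3192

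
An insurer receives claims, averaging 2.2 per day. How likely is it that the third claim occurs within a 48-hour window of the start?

0.8149

Over the interval, μ = 2.2 × 2 = 4.4 (a 48-hour window = 2 days).
The third arrival falls in the interval iff at least 3 events occur there: P(S_3 ≤ t) = P(N ≥ 3) = 1 − P(N ≤ 2) ≈ 0.8149.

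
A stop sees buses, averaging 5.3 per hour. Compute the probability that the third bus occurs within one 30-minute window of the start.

Over the interval, μ = 5.3 × 0.5 = 2.65 (a 30-minute window = 0.5 hours).
The third arrival falls in the interval iff at least 3 events occur there: P(S_3 ≤ t) = P(N ≥ 3) = 1 − P(N ≤ 2) ≈ 0.4940.

0.4940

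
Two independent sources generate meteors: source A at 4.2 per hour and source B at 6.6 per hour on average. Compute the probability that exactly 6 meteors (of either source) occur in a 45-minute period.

Independent Poisson processes superpose: combined rate λ = 4.2 + 6.6 = 10.8 per hour.
Over the interval, μ = 10.8 × 0.75 = 8.1 (a 45-minute period = 0.75 hours).
P(N = 6) = e^(−8.1) · 8.1^6/6! ≈ 0.1191.

0.1191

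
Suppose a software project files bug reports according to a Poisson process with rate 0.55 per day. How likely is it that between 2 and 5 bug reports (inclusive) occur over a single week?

Over the interval, μ = 0.55 × 7 = 3.85 (a week = 7 days).
P(2 ≤ N ≤ 5) = Σ_{j=2}^{5} e^(−3.85) · 3.85^j/j! ≈ 0.7049.

0.7049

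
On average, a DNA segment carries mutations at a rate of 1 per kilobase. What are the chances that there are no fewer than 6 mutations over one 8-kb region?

0.8088

Over the interval, μ = 1 × 8 = 8 (an 8-kb region = 8 kilobases).
P(N ≥ 6) = 1 − P(N ≤ 5) = 1 − Σ_{j=0}^{5} e^(−μ) μ^j/j! ≈ 0.8088.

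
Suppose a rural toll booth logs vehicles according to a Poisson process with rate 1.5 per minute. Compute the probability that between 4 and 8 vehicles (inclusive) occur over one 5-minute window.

0.6028

Over the interval, μ = 1.5 × 5 = 7.5 (a 5-minute window = 5 minutes).
P(4 ≤ N ≤ 8) = Σ_{j=4}^{8} e^(−7.5) · 7.5^j/j! ≈ 0.6028.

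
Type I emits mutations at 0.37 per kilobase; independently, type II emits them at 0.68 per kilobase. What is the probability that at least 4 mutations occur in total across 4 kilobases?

0.6046

Independent Poisson processes superpose: combined rate λ = 0.37 + 0.68 = 1.05 per kilobase.
Over the interval, μ = 1.05 × 4 = 4.2 (4 kilobases).
P(N ≥ 4) = 1 − P(N ≤ 3) ≈ 0.6046.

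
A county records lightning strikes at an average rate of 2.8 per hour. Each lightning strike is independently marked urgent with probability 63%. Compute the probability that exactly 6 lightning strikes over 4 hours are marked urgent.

Thinning: the lightning strikes that are marked urgent themselves form a Poisson process with rate 0.63 × 2.8 = 1.764 per hour.
Over the interval, μ = 1.764 × 4 = 7.056 (4 hours).
P(N = 6) = e^(−7.056) · 7.056^6/6! ≈ 0.1478.

0.1478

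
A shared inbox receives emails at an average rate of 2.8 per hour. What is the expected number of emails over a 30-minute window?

E[N] = λt = 2.8 × 0.5 = 1.4 (a 30-minute window = 0.5 hours).

1.4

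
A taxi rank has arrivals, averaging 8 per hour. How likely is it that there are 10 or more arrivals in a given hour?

0.2834

With mean μ = 8 per hour,
P(N ≥ 10) = 1 − P(N ≤ 9) = 1 − Σ_{j=0}^{9} e^(−μ) μ^j/j! ≈ 0.2834.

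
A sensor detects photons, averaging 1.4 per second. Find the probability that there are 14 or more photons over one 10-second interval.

0.5356

Over the interval, μ = 1.4 × 10 = 14 (a 10-second interval = 10 seconds).
P(N ≥ 14) = 1 − P(N ≤ 13) = 1 − Σ_{j=0}^{13} e^(−μ) μ^j/j! ≈ 0.5356.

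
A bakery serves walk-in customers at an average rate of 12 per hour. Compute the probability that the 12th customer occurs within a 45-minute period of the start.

0.1970

Over the interval, μ = 12 × 0.75 = 9 (a 45-minute period = 0.75 hours).
The 12th arrival falls in the interval iff at least 12 events occur there: P(S_12 ≤ t) = P(N ≥ 12) = 1 − P(N ≤ 11) ≈ 0.1970.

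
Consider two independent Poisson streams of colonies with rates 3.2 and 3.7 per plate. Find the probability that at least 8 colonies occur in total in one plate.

Independent Poisson processes superpose: combined rate λ = 3.2 + 3.7 = 6.9 per plate.
So μ = 6.9.
P(N ≥ 8) = 1 − P(N ≤ 7) ≈ 0.3864.

0.3864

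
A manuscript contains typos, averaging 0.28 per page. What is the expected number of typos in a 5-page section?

E[N] = λt = 0.28 × 5 = 1.4 (a 5-page section = 5 pages).

1.4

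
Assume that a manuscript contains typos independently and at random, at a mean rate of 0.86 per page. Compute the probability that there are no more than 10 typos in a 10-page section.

0.7522

Over the interval, μ = 0.86 × 10 = 8.6 (a 10-page section = 10 pages).
P(N ≤ 10) = Σ_{j=0}^{10} e^(−μ) μ^j/j! ≈ 0.7522.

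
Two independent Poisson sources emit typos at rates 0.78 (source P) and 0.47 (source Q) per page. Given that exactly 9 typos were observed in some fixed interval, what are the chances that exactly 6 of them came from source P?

Given the total, each event is independently from source P with probability p = λ_P/(λ_P+λ_Q) = 0.78/1.25 = 0.6240.
So K ~ Binomial(9, 0.78/1.25): P(K = 6) = C(9,6) · (0.78/1.25)^6 · (0.47/1.25)^3 ≈ 0.2636.

0.2636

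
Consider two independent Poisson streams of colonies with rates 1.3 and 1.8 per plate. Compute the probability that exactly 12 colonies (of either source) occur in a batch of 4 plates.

0.1136

Independent Poisson processes superpose: combined rate λ = 1.3 + 1.8 = 3.1 per plate.
Over the interval, μ = 3.1 × 4 = 12.4 (a batch of 4 plates = 4 plates).
P(N = 12) = e^(−12.4) · 12.4^12/12! ≈ 0.1136.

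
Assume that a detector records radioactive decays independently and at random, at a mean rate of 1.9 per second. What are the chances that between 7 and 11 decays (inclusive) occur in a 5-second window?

Over the interval, μ = 1.9 × 5 = 9.5 (a 5-second window = 5 seconds).
P(7 ≤ N ≤ 11) = Σ_{j=7}^{11} e^(−9.5) · 9.5^j/j! ≈ 0.5870.

0.5870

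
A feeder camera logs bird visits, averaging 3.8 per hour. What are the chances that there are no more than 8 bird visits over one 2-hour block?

Over the interval, μ = 3.8 × 2 = 7.6 (a 2-hour block = 2 hours).
P(N ≤ 8) = Σ_{j=0}^{8} e^(−μ) μ^j/j! ≈ 0.6482.

0.6482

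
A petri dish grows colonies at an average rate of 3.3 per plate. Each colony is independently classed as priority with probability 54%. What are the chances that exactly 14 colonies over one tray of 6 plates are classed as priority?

Thinning: the colonies that are classed as priority themselves form a Poisson process with rate 0.54 × 3.3 = 1.782 per plate.
Over the interval, μ = 1.782 × 6 = 10.692 (a tray of 6 plates = 6 plates).
P(N = 14) = e^(−10.692) · 10.692^14/14! ≈ 0.0665.

0.0665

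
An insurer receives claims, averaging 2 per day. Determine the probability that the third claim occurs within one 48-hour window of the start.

Over the interval, μ = 2 × 2 = 4 (a 48-hour window = 2 days).
The third arrival falls in the interval iff at least 3 events occur there: P(S_3 ≤ t) = P(N ≥ 3) = 1 − P(N ≤ 2) ≈ 0.7619.

0.7619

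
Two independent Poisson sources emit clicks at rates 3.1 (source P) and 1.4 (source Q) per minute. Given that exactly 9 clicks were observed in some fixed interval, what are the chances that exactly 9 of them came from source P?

Given the total, each event is independently from source P with probability p = λ_P/(λ_P+λ_Q) = 3.1/4.5 ≈ 0.6889.
So K ~ Binomial(9, 3.1/4.5): P(K = 9) = C(9,9) · (3.1/4.5)^9 · (1.4/4.5)^0 ≈ 0.0349.

0.0349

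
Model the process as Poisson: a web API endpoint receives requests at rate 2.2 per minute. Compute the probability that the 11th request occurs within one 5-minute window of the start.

0.5401

Over the interval, μ = 2.2 × 5 = 11 (a 5-minute window = 5 minutes).
The 11th arrival falls in the interval iff at least 11 events occur there: P(S_11 ≤ t) = P(N ≥ 11) = 1 − P(N ≤ 10) ≈ 0.5401.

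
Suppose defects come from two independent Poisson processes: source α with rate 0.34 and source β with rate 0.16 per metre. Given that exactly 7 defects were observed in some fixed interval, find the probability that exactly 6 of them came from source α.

0.2215

Given the total, each event is independently from source α with probability p = λ_α/(λ_α+λ_β) = 0.34/0.5 = 0.6800.
So K ~ Binomial(7, 0.34/0.5): P(K = 6) = C(7,6) · (0.34/0.5)^6 · (0.16/0.5)^1 ≈ 0.2215.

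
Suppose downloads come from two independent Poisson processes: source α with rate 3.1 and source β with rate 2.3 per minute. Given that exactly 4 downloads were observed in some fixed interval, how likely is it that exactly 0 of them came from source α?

Given the total, each event is independently from source α with probability p = λ_α/(λ_α+λ_β) = 3.1/5.4 ≈ 0.5741.
So K ~ Binomial(4, 3.1/5.4): P(K = 0) = C(4,0) · (3.1/5.4)^0 · (2.3/5.4)^4 ≈ 0.0329.

0.0329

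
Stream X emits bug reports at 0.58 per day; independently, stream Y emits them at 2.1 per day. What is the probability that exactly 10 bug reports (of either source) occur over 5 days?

0.0779

Independent Poisson processes superpose: combined rate λ = 0.58 + 2.1 = 2.68 per day.
Over the interval, μ = 2.68 × 5 = 13.4 (5 days).
P(N = 10) = e^(−13.4) · 13.4^10/10! ≈ 0.0779.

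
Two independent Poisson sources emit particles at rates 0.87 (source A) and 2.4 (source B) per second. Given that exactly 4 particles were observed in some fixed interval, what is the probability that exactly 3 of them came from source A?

Given the total, each event is independently from source A with probability p = λ_A/(λ_A+λ_B) = 0.87/3.27 ≈ 0.2661.
So K ~ Binomial(4, 0.87/3.27): P(K = 3) = C(4,3) · (0.87/3.27)^3 · (2.4/3.27)^1 ≈ 0.0553.

0.0553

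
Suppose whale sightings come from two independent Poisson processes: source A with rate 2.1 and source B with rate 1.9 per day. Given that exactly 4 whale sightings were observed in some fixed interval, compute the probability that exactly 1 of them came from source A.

0.2251

Given the total, each event is independently from source A with probability p = λ_A/(λ_A+λ_B) = 2.1/4 = 0.5250.
So K ~ Binomial(4, 2.1/4): P(K = 1) = C(4,1) · (2.1/4)^1 · (1.9/4)^3 ≈ 0.2251.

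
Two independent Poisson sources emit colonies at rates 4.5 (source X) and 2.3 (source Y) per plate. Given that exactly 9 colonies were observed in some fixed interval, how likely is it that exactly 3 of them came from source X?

Given the total, each event is independently from source X with probability p = λ_X/(λ_X+λ_Y) = 4.5/6.8 ≈ 0.6618.
So K ~ Binomial(9, 4.5/6.8): P(K = 3) = C(9,3) · (4.5/6.8)^3 · (2.3/6.8)^6 ≈ 0.0365.

0.0365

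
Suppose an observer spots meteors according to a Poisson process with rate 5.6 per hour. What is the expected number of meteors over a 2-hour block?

11.2

E[N] = λt = 5.6 × 2 = 11.2 (a 2-hour block = 2 hours).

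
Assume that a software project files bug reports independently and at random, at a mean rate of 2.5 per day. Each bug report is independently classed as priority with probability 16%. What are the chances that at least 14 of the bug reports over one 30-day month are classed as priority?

0.3185

Thinning: the bug reports that are classed as priority themselves form a Poisson process with rate 0.16 × 2.5 = 0.4 per day.
Over the interval, μ = 0.4 × 30 = 12 (a 30-day month = 30 days).
P(N ≥ 14) = 1 − P(N ≤ 13) ≈ 0.3185.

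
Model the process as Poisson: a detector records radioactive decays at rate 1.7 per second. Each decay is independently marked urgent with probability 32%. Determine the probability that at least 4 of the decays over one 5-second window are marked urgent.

0.2903

Thinning: the decays that are marked urgent themselves form a Poisson process with rate 0.32 × 1.7 = 0.544 per second.
Over the interval, μ = 0.544 × 5 = 2.72 (a 5-second window = 5 seconds).
P(N ≥ 4) = 1 − P(N ≤ 3) ≈ 0.2903.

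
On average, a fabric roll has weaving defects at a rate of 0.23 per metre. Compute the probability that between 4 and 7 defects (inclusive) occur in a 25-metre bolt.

0.6027

Over the interval, μ = 0.23 × 25 = 5.75 (a 25-metre bolt = 25 metres).
P(4 ≤ N ≤ 7) = Σ_{j=4}^{7} e^(−5.75) · 5.75^j/j! ≈ 0.6027.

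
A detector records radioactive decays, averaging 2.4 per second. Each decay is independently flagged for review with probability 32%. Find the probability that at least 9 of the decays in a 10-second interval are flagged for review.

Thinning: the decays that are flagged for review themselves form a Poisson process with rate 0.32 × 2.4 = 0.768 per second.
Over the interval, μ = 0.768 × 10 = 7.68 (a 10-second interval = 10 seconds).
P(N ≥ 9) = 1 − P(N ≤ 8) ≈ 0.3629.

0.3629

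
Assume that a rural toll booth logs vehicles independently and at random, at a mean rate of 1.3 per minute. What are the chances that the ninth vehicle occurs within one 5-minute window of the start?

Over the interval, μ = 1.3 × 5 = 6.5 (a 5-minute window = 5 minutes).
The ninth arrival falls in the interval iff at least 9 events occur there: P(S_9 ≤ t) = P(N ≥ 9) = 1 − P(N ≤ 8) ≈ 0.2084.

0.2084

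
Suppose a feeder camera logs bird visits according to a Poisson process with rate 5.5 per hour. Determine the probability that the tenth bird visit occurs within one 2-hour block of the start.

Over the interval, μ = 5.5 × 2 = 11 (a 2-hour block = 2 hours).
The tenth arrival falls in the interval iff at least 10 events occur there: P(S_10 ≤ t) = P(N ≥ 10) = 1 − P(N ≤ 9) ≈ 0.6595.

0.6595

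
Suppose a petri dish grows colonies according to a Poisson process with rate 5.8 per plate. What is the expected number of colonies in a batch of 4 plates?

E[N] = λt = 5.8 × 4 = 23.2 (a batch of 4 plates = 4 plates).

23.2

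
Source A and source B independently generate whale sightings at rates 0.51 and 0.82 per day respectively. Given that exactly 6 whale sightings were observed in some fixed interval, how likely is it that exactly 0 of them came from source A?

0.0549

Given the total, each event is independently from source A with probability p = λ_A/(λ_A+λ_B) = 0.51/1.33 ≈ 0.3835.
So K ~ Binomial(6, 0.51/1.33): P(K = 0) = C(6,0) · (0.51/1.33)^0 · (0.82/1.33)^6 ≈ 0.0549.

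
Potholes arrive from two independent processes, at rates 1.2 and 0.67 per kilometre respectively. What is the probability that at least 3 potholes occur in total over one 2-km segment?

Independent Poisson processes superpose: combined rate λ = 1.2 + 0.67 = 1.87 per kilometre.
Over the interval, μ = 1.87 × 2 = 3.74 (a 2-km segment = 2 kilometres).
P(N ≥ 3) = 1 − P(N ≤ 2) ≈ 0.7213.

0.7213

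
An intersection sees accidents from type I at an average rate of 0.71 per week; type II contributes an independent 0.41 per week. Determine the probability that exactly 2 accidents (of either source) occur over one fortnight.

0.2671

Independent Poisson processes superpose: combined rate λ = 0.71 + 0.41 = 1.12 per week.
Over the interval, μ = 1.12 × 2 = 2.24 (a fortnight = 2 weeks).
P(N = 2) = e^(−2.24) · 2.24^2/2! ≈ 0.2671.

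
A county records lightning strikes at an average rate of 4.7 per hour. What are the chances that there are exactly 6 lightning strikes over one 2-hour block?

Over the interval, μ = 4.7 × 2 = 9.4 (a 2-hour block = 2 hours).
P(N = 6) = e^(−μ) μ^6/6! = e^(−9.4) · 9.4^6/720 ≈ 0.0793.

0.0793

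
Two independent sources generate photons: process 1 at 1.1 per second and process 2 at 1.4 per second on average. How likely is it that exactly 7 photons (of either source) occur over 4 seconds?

Independent Poisson processes superpose: combined rate λ = 1.1 + 1.4 = 2.5 per second.
Over the interval, μ = 2.5 × 4 = 10 (4 seconds).
P(N = 7) = e^(−10) · 10^7/7! ≈ 0.0901.

0.0901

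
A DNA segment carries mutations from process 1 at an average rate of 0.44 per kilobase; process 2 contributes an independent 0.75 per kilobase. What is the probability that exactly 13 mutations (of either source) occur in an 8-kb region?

0.0622

Independent Poisson processes superpose: combined rate λ = 0.44 + 0.75 = 1.19 per kilobase.
Over the interval, μ = 1.19 × 8 = 9.52 (an 8-kb region = 8 kilobases).
P(N = 13) = e^(−9.52) · 9.52^13/13! ≈ 0.0622.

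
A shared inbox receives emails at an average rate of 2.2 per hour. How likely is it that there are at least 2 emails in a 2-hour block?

0.9337

Over the interval, μ = 2.2 × 2 = 4.4 (a 2-hour block = 2 hours).
P(N ≥ 2) = 1 − P(N ≤ 1) = 1 − Σ_{j=0}^{1} e^(−μ) μ^j/j! ≈ 0.9337.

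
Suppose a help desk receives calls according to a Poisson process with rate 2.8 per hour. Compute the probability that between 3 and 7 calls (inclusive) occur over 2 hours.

Over the interval, μ = 2.8 × 2 = 5.6 (2 hours).
P(3 ≤ N ≤ 7) = Σ_{j=3}^{7} e^(−5.6) · 5.6^j/j! ≈ 0.7146.

0.7146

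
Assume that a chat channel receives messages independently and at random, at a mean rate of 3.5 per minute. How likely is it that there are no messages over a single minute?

With mean μ = 3.5 per minute,
P(N = 0) = e^(−μ) μ^0/0! = e^(−3.5) · 3.5^0/1 ≈ 0.0302.

0.0302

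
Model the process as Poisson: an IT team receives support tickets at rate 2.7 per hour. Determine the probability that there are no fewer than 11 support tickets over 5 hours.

0.7888

Over the interval, μ = 2.7 × 5 = 13.5 (5 hours).
P(N ≥ 11) = 1 − P(N ≤ 10) = 1 − Σ_{j=0}^{10} e^(−μ) μ^j/j! ≈ 0.7888.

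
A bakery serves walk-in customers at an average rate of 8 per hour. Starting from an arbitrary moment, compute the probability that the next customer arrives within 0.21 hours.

0.8136

Inter-arrival times are exponential with rate λ = 8 per hour.
P(T ≤ 0.21) = 1 − e^(−λt) = 1 − e^(−8 × 0.21) = 1 − e^(−1.68) ≈ 0.8136.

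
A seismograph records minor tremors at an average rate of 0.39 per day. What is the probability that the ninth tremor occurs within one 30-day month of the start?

Over the interval, μ = 0.39 × 30 = 11.7 (a 30-day month = 30 days).
The ninth arrival falls in the interval iff at least 9 events occur there: P(S_9 ≤ t) = P(N ≥ 9) = 1 − P(N ≤ 8) ≈ 0.8243.

0.8243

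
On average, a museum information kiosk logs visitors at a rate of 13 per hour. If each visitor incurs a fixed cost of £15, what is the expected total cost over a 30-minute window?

E[N] = 13 × 0.5 = 6.5 (a 30-minute window = 0.5 hours); E[cost] = 6.5 × £15 = £97.5.

£97.5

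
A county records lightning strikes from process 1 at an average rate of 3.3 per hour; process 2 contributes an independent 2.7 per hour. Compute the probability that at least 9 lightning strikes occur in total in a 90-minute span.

Independent Poisson processes superpose: combined rate λ = 3.3 + 2.7 = 6 per hour.
Over the interval, μ = 6 × 1.5 = 9 (a 90-minute span = 1.5 hours).
P(N ≥ 9) = 1 − P(N ≤ 8) ≈ 0.5443.

0.5443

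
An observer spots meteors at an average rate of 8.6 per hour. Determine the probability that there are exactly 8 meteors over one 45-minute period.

Over the interval, μ = 8.6 × 0.75 = 6.45 (a 45-minute period = 0.75 hours).
P(N = 8) = e^(−μ) μ^8/8! = e^(−6.45) · 6.45^8/40320 ≈ 0.1174.

0.1174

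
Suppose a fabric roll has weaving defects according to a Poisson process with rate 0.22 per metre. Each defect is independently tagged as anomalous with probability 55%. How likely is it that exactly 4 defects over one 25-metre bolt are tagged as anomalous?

0.1694

Thinning: the defects that are tagged as anomalous themselves form a Poisson process with rate 0.55 × 0.22 = 0.121 per metre.
Over the interval, μ = 0.121 × 25 = 3.025 (a 25-metre bolt = 25 metres).
P(N = 4) = e^(−3.025) · 3.025^4/4! ≈ 0.1694.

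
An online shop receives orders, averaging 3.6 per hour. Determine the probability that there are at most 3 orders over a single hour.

With mean μ = 3.6 per hour,
P(N ≤ 3) = Σ_{j=0}^{3} e^(−μ) μ^j/j! ≈ 0.5152.

0.5152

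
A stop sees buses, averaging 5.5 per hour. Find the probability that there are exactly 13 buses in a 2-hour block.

0.0926

Over the interval, μ = 5.5 × 2 = 11 (a 2-hour block = 2 hours).
P(N = 13) = e^(−μ) μ^13/13! = e^(−11) · 11^13/6227020800 ≈ 0.0926.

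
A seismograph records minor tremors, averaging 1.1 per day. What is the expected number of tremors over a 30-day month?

33

E[N] = λt = 1.1 × 30 = 33 (a 30-day month = 30 days).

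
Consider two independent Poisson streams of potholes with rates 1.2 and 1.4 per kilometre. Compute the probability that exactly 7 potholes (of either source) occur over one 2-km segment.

0.1125

Independent Poisson processes superpose: combined rate λ = 1.2 + 1.4 = 2.6 per kilometre.
Over the interval, μ = 2.6 × 2 = 5.2 (a 2-km segment = 2 kilometres).
P(N = 7) = e^(−5.2) · 5.2^7/7! ≈ 0.1125.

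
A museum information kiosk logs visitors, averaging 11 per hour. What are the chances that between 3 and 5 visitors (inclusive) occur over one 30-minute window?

Over the interval, μ = 11 × 0.5 = 5.5 (a 30-minute window = 0.5 hours).
P(3 ≤ N ≤ 5) = Σ_{j=3}^{5} e^(−5.5) · 5.5^j/j! ≈ 0.4405.

0.4405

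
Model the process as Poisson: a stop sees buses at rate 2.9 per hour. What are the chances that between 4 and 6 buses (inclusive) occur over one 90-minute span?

0.4815

Over the interval, μ = 2.9 × 1.5 = 4.35 (a 90-minute span = 1.5 hours).
P(4 ≤ N ≤ 6) = Σ_{j=4}^{6} e^(−4.35) · 4.35^j/j! ≈ 0.4815.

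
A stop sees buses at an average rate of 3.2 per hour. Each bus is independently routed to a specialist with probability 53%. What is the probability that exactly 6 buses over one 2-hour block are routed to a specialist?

0.0712

Thinning: the buses that are routed to a specialist themselves form a Poisson process with rate 0.53 × 3.2 = 1.696 per hour.
Over the interval, μ = 1.696 × 2 = 3.392 (a 2-hour block = 2 hours).
P(N = 6) = e^(−3.392) · 3.392^6/6! ≈ 0.0712.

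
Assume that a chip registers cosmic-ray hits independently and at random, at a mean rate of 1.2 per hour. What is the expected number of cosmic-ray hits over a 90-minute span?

1.8

E[N] = λt = 1.2 × 1.5 = 1.8 (a 90-minute span = 1.5 hours).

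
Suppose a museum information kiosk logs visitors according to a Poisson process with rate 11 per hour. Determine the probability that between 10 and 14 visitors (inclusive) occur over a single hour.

With mean μ = 11 per hour,
P(10 ≤ N ≤ 14) = Σ_{j=10}^{14} e^(−11) · 11^j/j! ≈ 0.5135.

0.5135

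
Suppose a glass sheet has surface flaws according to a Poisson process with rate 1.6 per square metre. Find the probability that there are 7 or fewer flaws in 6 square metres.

0.2584

Over the interval, μ = 1.6 × 6 = 9.6 (6 square metres).
P(N ≤ 7) = Σ_{j=0}^{7} e^(−μ) μ^j/j! ≈ 0.2584.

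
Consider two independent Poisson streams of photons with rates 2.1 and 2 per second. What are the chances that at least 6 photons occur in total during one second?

0.2307

Independent Poisson processes superpose: combined rate λ = 2.1 + 2 = 4.1 per second.
So μ = 4.1.
P(N ≥ 6) = 1 − P(N ≤ 5) ≈ 0.2307.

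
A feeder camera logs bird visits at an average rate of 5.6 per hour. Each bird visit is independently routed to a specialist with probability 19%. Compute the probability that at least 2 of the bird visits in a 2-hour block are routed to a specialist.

0.6275

Thinning: the bird visits that are routed to a specialist themselves form a Poisson process with rate 0.19 × 5.6 = 1.064 per hour.
Over the interval, μ = 1.064 × 2 = 2.128 (a 2-hour block = 2 hours).
P(N ≥ 2) = 1 − P(N ≤ 1) ≈ 0.6275.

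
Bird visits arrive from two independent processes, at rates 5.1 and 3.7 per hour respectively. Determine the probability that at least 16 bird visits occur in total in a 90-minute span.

0.2544

Independent Poisson processes superpose: combined rate λ = 5.1 + 3.7 = 8.8 per hour.
Over the interval, μ = 8.8 × 1.5 = 13.2 (a 90-minute span = 1.5 hours).
P(N ≥ 16) = 1 − P(N ≤ 15) ≈ 0.2544.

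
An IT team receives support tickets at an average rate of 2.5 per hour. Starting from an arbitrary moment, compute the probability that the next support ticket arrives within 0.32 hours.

0.5507

Inter-arrival times are exponential with rate λ = 2.5 per hour.
P(T ≤ 0.32) = 1 − e^(−λt) = 1 − e^(−2.5 × 0.32) = 1 − e^(−0.8) ≈ 0.5507.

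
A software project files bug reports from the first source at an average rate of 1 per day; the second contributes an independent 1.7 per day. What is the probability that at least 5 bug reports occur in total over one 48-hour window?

0.6267

Independent Poisson processes superpose: combined rate λ = 1 + 1.7 = 2.7 per day.
Over the interval, μ = 2.7 × 2 = 5.4 (a 48-hour window = 2 days).
P(N ≥ 5) = 1 − P(N ≤ 4) ≈ 0.6267.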